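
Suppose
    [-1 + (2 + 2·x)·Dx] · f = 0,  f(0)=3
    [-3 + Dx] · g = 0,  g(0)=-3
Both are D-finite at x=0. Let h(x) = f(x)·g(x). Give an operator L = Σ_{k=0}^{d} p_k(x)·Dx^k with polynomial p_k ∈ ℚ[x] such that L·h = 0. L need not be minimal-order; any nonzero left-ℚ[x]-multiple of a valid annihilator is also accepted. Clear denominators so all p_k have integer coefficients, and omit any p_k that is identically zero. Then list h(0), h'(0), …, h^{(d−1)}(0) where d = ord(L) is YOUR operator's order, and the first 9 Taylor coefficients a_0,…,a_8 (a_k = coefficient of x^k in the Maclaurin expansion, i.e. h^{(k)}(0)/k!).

f: a_k = 3, 3/2, -3/8, 3/16, -15/128, 21/256, -63/1024, 99/2048, -1287/32768, …
g: a_k = -3, -9, -27/2, -27/2, -81/8, -243/40, -243/80, -729/560, -2187/4480, …
Sym-product of L_f,L_g gives L₀ (≤ ord 1).
L = (-7 - 6·x) + (2 + 2·x)·Dx  (order 1).
h: a_k = -9, -63/2, -423/8, -927/16, -6003/128, -38493/1280, -81567/5120, -515997/71680, -462807/163840, …
ICs: h(0) = -9.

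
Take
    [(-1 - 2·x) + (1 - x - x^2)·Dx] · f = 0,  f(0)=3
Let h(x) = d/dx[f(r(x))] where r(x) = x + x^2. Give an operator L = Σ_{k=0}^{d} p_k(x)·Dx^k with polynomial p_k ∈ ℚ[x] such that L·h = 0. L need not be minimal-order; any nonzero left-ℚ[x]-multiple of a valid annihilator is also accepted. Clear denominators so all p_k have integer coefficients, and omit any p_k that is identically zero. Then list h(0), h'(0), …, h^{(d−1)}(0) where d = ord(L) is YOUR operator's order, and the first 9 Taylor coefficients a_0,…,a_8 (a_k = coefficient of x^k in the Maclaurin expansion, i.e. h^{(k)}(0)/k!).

L = (6 + 24·x + 48·x^2 + 68·x^3 + 84·x^4 + 60·x^5 + 20·x^6) + (-1 - 3·x + 12·x^3 + 25·x^4 + 24·x^5 + 14·x^6 + 4·x^7)·Dx  (order 1).
h: a_k = 3, 18, 63, 192, 555, 1548, 4179, 11064, 28836, …
ICs: h(0) = 3.

f: a_k = 3, 3, 6, 9, 15, 24, 39, 63, 102, …
h₀=f(r): pull back L_f along r ⇒ L₀.
Derive L from L₀ (diff closure).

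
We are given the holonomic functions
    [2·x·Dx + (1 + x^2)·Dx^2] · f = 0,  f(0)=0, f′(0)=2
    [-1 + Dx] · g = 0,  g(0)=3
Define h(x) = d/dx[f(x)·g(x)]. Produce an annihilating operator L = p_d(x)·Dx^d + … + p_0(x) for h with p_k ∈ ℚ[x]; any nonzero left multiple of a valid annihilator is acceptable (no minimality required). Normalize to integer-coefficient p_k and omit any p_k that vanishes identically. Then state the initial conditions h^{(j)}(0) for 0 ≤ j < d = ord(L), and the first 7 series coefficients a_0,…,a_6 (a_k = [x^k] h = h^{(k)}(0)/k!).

f: a_k = 0, 2, 0, -2/3, 0, 2/5, 0, …
g: a_k = 3, 3, 3/2, 1/2, 1/8, 1/40, 1/240, …
Sym-product of L_f,L_g gives L₀ (≤ ord 2).
Differentiate: ansatz ord ≤ ord L₀ ⇒ L.
L = (1 + 5·x - 3·x^2 + x^3) + (-6·x + 4·x^2 - 2·x^3)·Dx + (-1 + x - x^2 + x^3)·Dx^2  (order 2).
h: a_k = 6, 12, 3, -4, 9/4, 11/2, -93/40, …
ICs: h(0) = 6, h′(0) = 12.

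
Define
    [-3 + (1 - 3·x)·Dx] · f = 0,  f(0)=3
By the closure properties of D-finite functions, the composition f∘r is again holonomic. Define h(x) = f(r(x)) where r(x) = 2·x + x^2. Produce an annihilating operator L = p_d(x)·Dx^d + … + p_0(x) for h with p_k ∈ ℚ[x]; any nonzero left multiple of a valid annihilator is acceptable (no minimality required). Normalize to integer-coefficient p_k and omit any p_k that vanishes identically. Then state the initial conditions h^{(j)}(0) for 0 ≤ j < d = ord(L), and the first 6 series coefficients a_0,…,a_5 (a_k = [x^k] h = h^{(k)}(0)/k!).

f: a_k = 3, 9, 27, 81, 243, 729, …
L₀ from L_f via x↦r, Dx↦r'^{-1}Dx.
L = (6 + 6·x) + (-1 + 6·x + 3·x^2)·Dx  (order 1).
h: a_k = 3, 18, 117, 756, 4887, 31590, …
ICs: h(0) = 3.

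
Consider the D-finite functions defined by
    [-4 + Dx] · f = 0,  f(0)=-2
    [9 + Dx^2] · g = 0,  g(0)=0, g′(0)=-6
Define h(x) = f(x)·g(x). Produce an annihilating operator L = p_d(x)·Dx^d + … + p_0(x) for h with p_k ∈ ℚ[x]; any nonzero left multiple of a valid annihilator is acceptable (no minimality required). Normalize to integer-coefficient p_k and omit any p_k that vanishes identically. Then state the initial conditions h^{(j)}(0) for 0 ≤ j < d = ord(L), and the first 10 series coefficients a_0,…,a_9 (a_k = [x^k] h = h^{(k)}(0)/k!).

L = 25 - 8·Dx + Dx^2  (order 2).
h: a_k = 0, 12, 48, 78, 56, -79/10, -286/5, -25481/420, -527/15, -34151/3360, …
ICs: h(0) = 0, h′(0) = 12.

f: a_k = -2, -8, -16, -64/3, -64/3, -256/15, -512/45, -2048/315, -1024/315, -4096/2835, …
g: a_k = 0, -6, 0, 9, 0, -81/20, 0, 243/280, 0, -243/2240, …
Sym-product of L_f,L_g gives L₀ (≤ ord 2).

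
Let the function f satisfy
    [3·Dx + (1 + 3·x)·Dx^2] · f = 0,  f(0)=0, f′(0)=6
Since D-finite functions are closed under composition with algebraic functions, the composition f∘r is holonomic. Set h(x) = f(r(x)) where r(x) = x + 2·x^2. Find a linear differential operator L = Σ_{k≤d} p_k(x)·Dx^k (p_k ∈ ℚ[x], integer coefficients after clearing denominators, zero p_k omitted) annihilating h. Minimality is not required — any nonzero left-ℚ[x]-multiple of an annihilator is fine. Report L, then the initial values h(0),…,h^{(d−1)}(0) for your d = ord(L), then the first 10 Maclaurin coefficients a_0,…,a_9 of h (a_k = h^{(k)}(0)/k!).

f: a_k = 0, 6, -9, 18, -81/2, 486/5, -243, 4374/7, -6561/4, 4374, …
L₀ from L_f via x↦r, Dx↦r'^{-1}Dx.
L = (-1 + 12·x + 24·x^2)·Dx + (1 + 7·x + 18·x^2 + 24·x^3)·Dx^2  (order 2).
h: a_k = 0, 6, 3, -18, 63/2, -54/5, -99, 2106/7, -1377/4, -486, …
ICs: h(0) = 0, h′(0) = 6.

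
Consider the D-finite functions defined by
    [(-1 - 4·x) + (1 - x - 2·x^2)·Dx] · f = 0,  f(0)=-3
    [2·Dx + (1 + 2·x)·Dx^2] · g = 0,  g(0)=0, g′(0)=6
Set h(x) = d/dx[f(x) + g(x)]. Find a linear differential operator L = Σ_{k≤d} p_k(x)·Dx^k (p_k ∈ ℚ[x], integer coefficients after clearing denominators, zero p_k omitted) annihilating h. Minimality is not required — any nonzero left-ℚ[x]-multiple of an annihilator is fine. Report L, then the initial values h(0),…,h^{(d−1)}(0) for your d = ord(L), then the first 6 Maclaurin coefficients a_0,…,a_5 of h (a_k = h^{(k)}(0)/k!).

L = (54 + 228·x + 432·x^2 + 288·x^3 + 192·x^4) + (11 + 124·x + 464·x^2 + 704·x^3 + 592·x^4 + 320·x^5)·Dx + (-4 - 19·x - 17·x^2 + 42·x^3 + 116·x^4 + 136·x^5 + 64·x^6)·Dx^2  (order 2).
h: a_k = 3, -30, -21, -180, -219, -966, …
ICs: h(0) = 3, h′(0) = -30.

f: a_k = -3, -3, -9, -15, -33, -63, …
g: a_k = 0, 6, -6, 8, -12, 96/5, …
Weyl lclm of L_f,L_g ⇒ L₀ (ord ≤ 3).
h=h₀': d/dx-closure on L₀ ⇒ L.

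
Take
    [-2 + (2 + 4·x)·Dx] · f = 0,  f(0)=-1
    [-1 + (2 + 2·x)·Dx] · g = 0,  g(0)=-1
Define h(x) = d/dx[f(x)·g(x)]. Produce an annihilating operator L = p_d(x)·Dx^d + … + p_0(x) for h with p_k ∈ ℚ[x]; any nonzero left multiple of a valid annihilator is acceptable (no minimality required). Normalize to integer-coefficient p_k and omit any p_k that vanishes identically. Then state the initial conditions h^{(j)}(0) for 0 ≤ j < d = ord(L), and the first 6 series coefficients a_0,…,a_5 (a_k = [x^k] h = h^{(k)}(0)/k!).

L = -1 + (-6 - 26·x - 36·x^2 - 16·x^3)·Dx  (order 1).
h: a_k = 3/2, -1/4, 9/16, -37/32, 585/256, -2271/512, …
ICs: h(0) = 3/2.

f: a_k = -1, -1, 1/2, -1/2, 5/8, -7/8, …
g: a_k = -1, -1/2, 1/8, -1/16, 5/128, -7/256, …
Product ⇒ symmetric product L₀, ord ≤ 1.
h=h₀': d/dx-closure on L₀ ⇒ L.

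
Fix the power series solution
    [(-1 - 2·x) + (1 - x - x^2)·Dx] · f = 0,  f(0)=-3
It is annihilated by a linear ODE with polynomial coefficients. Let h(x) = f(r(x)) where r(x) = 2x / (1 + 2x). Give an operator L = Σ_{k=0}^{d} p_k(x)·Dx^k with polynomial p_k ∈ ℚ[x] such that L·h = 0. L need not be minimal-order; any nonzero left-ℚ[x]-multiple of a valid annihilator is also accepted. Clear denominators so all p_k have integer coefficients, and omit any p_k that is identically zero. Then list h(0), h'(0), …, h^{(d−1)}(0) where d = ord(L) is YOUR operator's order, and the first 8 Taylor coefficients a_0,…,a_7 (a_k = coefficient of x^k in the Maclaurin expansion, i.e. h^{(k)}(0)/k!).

L = (2 + 12·x) + (-1 - 4·x + 8·x^3)·Dx  (order 1).
h: a_k = -3, -6, -12, 0, -48, 96, -384, 1152, …
ICs: h(0) = -3.

f: a_k = -3, -3, -6, -9, -15, -24, -39, -63, …
L₀ from L_f via x↦r, Dx↦r'^{-1}Dx.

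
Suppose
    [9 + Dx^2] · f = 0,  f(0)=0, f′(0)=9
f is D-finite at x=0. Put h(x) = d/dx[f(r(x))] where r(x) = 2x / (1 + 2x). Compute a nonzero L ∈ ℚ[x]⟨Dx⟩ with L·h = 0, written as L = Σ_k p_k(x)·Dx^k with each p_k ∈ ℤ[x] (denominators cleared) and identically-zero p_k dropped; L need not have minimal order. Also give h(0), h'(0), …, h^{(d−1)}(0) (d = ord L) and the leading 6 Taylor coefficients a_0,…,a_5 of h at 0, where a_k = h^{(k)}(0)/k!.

f: a_k = 0, 9, 0, -27/2, 0, 243/40, …
Substitute x→r, Dx→(1/r')Dx; clear ⇒ L₀.
Differentiate: ansatz ord ≤ ord L₀ ⇒ L.
L = (60 + 96·x + 96·x^2) + (12 + 72·x + 144·x^2 + 96·x^3)·Dx + (1 + 8·x + 24·x^2 + 32·x^3 + 16·x^4)·Dx^2  (order 2).
h: a_k = 18, -72, -108, 2016, -10548, 36720, …
ICs: h(0) = 18, h′(0) = -72.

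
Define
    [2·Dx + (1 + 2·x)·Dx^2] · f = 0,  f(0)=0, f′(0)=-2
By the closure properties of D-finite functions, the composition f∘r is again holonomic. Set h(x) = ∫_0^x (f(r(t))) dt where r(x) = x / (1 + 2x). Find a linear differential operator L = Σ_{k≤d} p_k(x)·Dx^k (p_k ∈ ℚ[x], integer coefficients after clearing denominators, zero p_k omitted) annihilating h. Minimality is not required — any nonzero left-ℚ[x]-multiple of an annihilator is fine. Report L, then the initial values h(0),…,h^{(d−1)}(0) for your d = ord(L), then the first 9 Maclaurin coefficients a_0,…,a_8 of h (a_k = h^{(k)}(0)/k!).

f: a_k = 0, -2, 2, -8/3, 4, -32/5, 32/3, -128/7, 32, …
Change of var in L_f (x↦r) gives L₀.
Integrate: L := L₀·Dx.
L = (6 + 16·x)·Dx^2 + (1 + 6·x + 8·x^2)·Dx^3  (order 3).
h: a_k = 0, 0, -1, 2, -14/3, 12, -496/15, 96, -2032/7, …
ICs: h(0) = 0, h′(0) = 0, h′′(0) = -2.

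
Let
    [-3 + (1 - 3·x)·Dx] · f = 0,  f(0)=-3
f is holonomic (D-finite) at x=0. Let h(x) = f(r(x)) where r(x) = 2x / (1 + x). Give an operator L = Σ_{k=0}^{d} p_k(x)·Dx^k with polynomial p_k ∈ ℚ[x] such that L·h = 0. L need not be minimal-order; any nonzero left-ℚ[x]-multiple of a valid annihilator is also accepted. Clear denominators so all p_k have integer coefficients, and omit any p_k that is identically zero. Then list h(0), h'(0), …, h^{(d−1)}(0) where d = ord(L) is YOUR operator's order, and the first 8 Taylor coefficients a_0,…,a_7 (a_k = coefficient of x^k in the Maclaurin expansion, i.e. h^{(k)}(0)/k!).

f: a_k = -3, -9, -27, -81, -243, -729, -2187, -6561, …
h₀=f(r): pull back L_f along r ⇒ L₀.
L = 6 + (-1 + 4·x + 5·x^2)·Dx  (order 1).
h: a_k = -3, -18, -90, -450, -2250, -11250, -56250, -281250, …
ICs: h(0) = -3.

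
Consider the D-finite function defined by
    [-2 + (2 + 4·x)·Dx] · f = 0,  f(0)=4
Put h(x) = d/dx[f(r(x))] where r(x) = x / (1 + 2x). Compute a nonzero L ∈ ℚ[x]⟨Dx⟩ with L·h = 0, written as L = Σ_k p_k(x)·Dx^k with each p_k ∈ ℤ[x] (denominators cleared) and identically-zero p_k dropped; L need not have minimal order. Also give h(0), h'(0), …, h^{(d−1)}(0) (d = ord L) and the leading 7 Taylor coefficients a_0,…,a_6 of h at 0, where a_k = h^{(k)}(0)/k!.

f: a_k = 4, 4, -2, 2, -5/2, 7/2, -21/4, …
L₀ from L_f via x↦r, Dx↦r'^{-1}Dx.
h₀' ⇒ L via d/dx closure of L₀.
L = (-5 - 16·x) + (-1 - 6·x - 8·x^2)·Dx  (order 1).
h: a_k = 4, -20, 78, -282, 1995/2, -7059/2, 50435/4, …
ICs: h(0) = 4.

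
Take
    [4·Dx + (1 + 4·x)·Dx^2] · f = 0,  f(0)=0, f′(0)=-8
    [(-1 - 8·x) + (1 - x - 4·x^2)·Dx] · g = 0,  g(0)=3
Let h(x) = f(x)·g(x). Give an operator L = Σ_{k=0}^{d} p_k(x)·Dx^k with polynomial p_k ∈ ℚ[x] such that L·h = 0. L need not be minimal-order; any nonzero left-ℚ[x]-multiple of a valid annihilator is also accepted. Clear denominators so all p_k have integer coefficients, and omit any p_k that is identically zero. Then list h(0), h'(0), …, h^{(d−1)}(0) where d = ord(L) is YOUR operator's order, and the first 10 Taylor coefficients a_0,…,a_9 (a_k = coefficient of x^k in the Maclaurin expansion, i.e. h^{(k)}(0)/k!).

f: a_k = 0, -8, 16, -128/3, 128, -2048/5, 4096/3, -32768/7, 16384, -524288/9, …
g: a_k = 3, 3, 15, 27, 87, 195, 543, 1323, 3495, 8787, …
L₀ := L_f ⊗_s L_g (sym. prod.), ord ≤ 2.
L = (12 + 64·x) + (-2 + 28·x + 80·x^2)·Dx + (-1 - 3·x + 8·x^2 + 16·x^3)·Dx^2  (order 2).
h: a_k = 0, -24, 24, -200, 280, -8744/5, 17336/5, -123000/7, 1590728/35, -20957896/105, …
ICs: h(0) = 0, h′(0) = -24.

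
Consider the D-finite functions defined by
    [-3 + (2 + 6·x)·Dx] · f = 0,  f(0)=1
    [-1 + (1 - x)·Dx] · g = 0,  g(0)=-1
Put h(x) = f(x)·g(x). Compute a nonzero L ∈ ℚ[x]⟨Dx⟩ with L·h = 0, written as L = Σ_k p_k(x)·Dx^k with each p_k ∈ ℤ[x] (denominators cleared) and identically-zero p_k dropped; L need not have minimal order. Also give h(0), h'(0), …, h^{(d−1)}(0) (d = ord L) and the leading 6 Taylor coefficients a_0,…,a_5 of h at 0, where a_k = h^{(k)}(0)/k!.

f: a_k = 1, 3/2, -9/8, 27/16, -405/128, 1701/256, …
g: a_k = -1, -1, -1, -1, -1, -1, …
f·g: L₀ = L_f ⊗_s L_g, ord ≤ 1·1.
L = (5 + 3·x) + (-2 - 4·x + 6·x^2)·Dx  (order 1).
h: a_k = -1, -5/2, -11/8, -49/16, 13/128, -1675/256, …
ICs: h(0) = -1.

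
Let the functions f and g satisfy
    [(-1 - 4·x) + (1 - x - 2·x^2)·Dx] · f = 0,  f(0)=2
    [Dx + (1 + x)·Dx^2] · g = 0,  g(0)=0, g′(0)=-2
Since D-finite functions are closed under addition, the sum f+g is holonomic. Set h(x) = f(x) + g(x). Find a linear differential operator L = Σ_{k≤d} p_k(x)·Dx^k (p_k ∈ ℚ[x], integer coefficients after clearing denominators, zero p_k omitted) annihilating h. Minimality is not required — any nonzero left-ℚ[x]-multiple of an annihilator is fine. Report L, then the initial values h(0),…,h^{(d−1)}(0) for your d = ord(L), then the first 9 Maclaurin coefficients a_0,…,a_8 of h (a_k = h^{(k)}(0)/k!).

L = (42 + 144·x + 144·x^2 + 96·x^3)·Dx + (28 + 172·x + 312·x^2 + 328·x^3 + 160·x^4)·Dx^2 + (-7 - 14·x + 5·x^2 + 56·x^3 + 76·x^4 + 32·x^5)·Dx^3  (order 3).
h: a_k = 2, 0, 7, 28/3, 45/2, 208/5, 259/3, 1188/7, 1369/4, …
ICs: h(0) = 2, h′(0) = 0, h′′(0) = 14.

f: a_k = 2, 2, 6, 10, 22, 42, 86, 170, 342, …
g: a_k = 0, -2, 1, -2/3, 1/2, -2/5, 1/3, -2/7, 1/4, …
f+g: L₀ = lclm(L_f,L_g), ord ≤ 1+2.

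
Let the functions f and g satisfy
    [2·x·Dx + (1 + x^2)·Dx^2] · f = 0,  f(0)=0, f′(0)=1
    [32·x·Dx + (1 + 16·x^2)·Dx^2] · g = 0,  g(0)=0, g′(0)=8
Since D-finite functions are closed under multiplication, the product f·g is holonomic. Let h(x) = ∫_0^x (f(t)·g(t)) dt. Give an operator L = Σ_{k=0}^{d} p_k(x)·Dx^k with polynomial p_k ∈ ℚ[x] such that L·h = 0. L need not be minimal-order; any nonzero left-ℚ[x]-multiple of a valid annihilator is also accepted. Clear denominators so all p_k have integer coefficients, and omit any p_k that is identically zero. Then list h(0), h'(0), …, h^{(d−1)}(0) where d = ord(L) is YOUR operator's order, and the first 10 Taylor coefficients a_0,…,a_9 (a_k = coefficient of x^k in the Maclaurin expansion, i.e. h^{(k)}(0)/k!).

L = (-384·x - 10880·x^3 - 16384·x^5 + 34816·x^7 + 98304·x^9)·Dx^2 + (-68 - 3916·x^2 - 19584·x^4 - 14336·x^6 + 121856·x^8 + 147456·x^10)·Dx^3 + (-136·x - 2632·x^3 - 6528·x^5 + 16448·x^7 + 69632·x^9 + 49152·x^11)·Dx^4 + (-1 - 34·x^2 - 305·x^4 + 4880·x^8 + 8704·x^10 + 4096·x^12)·Dx^5  (order 5).
h: a_k = 0, 0, 0, 8/3, 0, -136/15, 0, 19144/315, 0, -506872/945, …
ICs: h(0) = 0, h′(0) = 0, h′′(0) = 0, h′′′(0) = 16, h′′′′(0) = 0.

f: a_k = 0, 1, 0, -1/3, 0, 1/5, 0, -1/7, 0, 1/9, …
g: a_k = 0, 8, 0, -128/3, 0, 2048/5, 0, -32768/7, 0, 524288/9, …
h₀=f·g: eliminate ⇒ L₀, order ≤ 2·2.
h=∫₀ˣh₀: take L = L₀·Dx.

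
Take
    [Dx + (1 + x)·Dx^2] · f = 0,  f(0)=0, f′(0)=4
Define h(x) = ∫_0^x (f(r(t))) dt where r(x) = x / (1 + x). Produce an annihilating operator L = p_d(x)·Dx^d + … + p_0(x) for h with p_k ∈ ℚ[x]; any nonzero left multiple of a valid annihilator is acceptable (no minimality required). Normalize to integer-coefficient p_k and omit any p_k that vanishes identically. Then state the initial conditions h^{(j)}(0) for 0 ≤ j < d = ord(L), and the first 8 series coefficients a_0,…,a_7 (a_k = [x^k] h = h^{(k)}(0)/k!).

L = (3 + 4·x)·Dx^2 + (1 + 3·x + 2·x^2)·Dx^3  (order 3).
h: a_k = 0, 0, 2, -2, 7/3, -3, 62/15, -6, …
ICs: h(0) = 0, h′(0) = 0, h′′(0) = 4.

f: a_k = 0, 4, -2, 4/3, -1, 4/5, -2/3, 4/7, …
f∘r: x↦r, Dx↦Dx/r' in L_f ⇒ L₀.
h=∫h₀ ⇒ L = L₀·Dx.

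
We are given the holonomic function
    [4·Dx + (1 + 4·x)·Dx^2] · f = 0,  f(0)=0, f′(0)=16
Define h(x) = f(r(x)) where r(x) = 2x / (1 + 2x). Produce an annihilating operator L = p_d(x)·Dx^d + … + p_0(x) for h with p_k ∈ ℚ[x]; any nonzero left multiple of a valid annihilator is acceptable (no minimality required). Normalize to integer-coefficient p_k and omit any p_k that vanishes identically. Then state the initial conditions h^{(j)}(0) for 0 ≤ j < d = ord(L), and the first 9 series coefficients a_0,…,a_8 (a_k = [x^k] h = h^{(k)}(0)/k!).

f: a_k = 0, 16, -32, 256/3, -256, 4096/5, -8192/3, 65536/7, -32768, …
L₀ from L_f via x↦r, Dx↦r'^{-1}Dx.
L = (12 + 40·x)·Dx + (1 + 12·x + 20·x^2)·Dx^2  (order 2).
h: a_k = 0, 32, -192, 3968/3, -9984, 399872/5, -666624, 39999488/7, -49999872, …
ICs: h(0) = 0, h′(0) = 32.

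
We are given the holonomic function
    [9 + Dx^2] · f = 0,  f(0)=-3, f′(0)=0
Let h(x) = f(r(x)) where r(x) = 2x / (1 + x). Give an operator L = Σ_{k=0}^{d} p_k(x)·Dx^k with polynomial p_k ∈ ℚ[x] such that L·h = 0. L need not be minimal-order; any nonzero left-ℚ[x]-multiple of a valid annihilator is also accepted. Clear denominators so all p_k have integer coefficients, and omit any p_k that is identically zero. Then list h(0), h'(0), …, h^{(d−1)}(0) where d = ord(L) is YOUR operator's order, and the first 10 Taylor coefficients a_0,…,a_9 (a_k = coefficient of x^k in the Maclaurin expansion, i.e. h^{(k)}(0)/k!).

f: a_k = -3, 0, 27/2, 0, -81/8, 0, 243/80, 0, -2187/4480, 0, …
f∘r: x↦r, Dx↦Dx/r' in L_f ⇒ L₀.
L = 36 + (2 + 6·x + 6·x^2 + 2·x^3)·Dx + (1 + 4·x + 6·x^2 + 4·x^3 + x^4)·Dx^2  (order 2).
h: a_k = -3, 0, 54, -108, 0, 432, -5778/5, 8748/5, -9342/7, -43632/35, …
ICs: h(0) = -3, h′(0) = 0.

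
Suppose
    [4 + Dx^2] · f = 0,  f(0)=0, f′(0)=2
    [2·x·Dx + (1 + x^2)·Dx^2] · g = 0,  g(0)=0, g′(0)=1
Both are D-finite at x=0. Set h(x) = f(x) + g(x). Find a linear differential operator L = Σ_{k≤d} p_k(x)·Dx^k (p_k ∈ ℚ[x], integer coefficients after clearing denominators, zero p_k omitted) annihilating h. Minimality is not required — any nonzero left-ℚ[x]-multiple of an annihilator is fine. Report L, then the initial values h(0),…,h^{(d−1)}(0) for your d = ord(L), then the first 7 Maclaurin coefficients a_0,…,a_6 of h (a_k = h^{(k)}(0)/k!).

f: a_k = 0, 2, 0, -4/3, 0, 4/15, 0, …
g: a_k = 0, 1, 0, -1/3, 0, 1/5, 0, …
Weyl lclm of L_f,L_g ⇒ L₀ (ord ≤ 4).
L = (-32·x + 80·x^3 + 16·x^5)·Dx + (4 + 32·x^2 + 36·x^4 + 8·x^6)·Dx^2 + (-8·x + 20·x^3 + 4·x^5)·Dx^3 + (1 + 8·x^2 + 9·x^4 + 2·x^6)·Dx^4  (order 4).
h: a_k = 0, 3, 0, -5/3, 0, 7/15, 0, …
ICs: h(0) = 0, h′(0) = 3, h′′(0) = 0, h′′′(0) = -10.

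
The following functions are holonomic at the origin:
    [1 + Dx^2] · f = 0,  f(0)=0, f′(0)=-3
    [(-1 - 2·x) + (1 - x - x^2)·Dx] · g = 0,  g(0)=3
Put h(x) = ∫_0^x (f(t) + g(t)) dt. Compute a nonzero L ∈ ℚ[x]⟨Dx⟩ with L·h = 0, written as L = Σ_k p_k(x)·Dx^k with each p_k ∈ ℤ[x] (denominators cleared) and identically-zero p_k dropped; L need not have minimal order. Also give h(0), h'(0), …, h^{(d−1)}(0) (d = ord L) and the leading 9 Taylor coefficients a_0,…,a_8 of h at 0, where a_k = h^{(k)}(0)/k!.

f: a_k = 0, -3, 0, 1/2, 0, -1/40, 0, 1/1680, 0, …
g: a_k = 3, 3, 6, 9, 15, 24, 39, 63, 102, …
L₀ := lclm(L_f,L_g); ord L₀ ≤ 2+1.
Integrate: L := L₀·Dx.
L = (-19 - 48·x - 31·x^2 - 24·x^3 - 5·x^4 - 2·x^5)·Dx + (5 - x - 4·x^2 - 7·x^3 - 6·x^4 - 3·x^5 - x^6)·Dx^2 + (-19 - 48·x - 31·x^2 - 24·x^3 - 5·x^4 - 2·x^5)·Dx^3 + (5 - x - 4·x^2 - 7·x^3 - 6·x^4 - 3·x^5 - x^6)·Dx^4  (order 4).
h: a_k = 0, 3, 0, 2, 19/8, 3, 959/240, 39/7, 105841/13440, …
ICs: h(0) = 0, h′(0) = 3, h′′(0) = 0, h′′′(0) = 12.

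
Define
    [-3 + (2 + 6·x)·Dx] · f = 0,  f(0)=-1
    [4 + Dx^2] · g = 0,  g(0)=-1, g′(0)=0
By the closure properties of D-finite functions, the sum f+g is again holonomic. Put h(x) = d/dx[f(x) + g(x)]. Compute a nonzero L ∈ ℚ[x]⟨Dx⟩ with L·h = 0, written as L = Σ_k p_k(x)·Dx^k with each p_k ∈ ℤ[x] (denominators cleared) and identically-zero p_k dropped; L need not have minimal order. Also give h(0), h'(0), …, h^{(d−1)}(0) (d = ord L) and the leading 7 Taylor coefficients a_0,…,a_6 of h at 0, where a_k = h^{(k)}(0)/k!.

L = (-1812 - 1152·x - 1728·x^2) + (-344 - 1800·x - 3456·x^2 - 3456·x^3)·Dx + (-453 - 288·x - 432·x^2)·Dx^2 + (-86 - 450·x - 864·x^2 - 864·x^3)·Dx^3  (order 3).
h: a_k = -3/2, 25/4, -81/16, 959/96, -8505/256, 693001/7680, -505197/2048, …
ICs: h(0) = -3/2, h′(0) = 25/4, h′′(0) = -81/8.

f: a_k = -1, -3/2, 9/8, -27/16, 405/128, -1701/256, 15309/1024, …
g: a_k = -1, 0, 2, 0, -2/3, 0, 4/45, …
h₀=f+g: left-lcm gives L₀, ord ≤ 3.
h=h₀': d/dx-closure on L₀ ⇒ L.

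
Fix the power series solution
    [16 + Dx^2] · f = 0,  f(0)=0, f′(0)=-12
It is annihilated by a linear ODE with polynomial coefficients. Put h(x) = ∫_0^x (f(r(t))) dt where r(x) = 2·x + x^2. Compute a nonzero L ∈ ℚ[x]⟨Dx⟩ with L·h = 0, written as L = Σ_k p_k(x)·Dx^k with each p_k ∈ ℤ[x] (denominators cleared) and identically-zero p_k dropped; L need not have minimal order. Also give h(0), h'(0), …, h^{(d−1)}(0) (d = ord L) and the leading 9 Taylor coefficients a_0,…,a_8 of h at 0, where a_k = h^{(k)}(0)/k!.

L = (64 + 192·x + 192·x^2 + 64·x^3)·Dx - Dx^2 + (1 + x)·Dx^3  (order 3).
h: a_k = 0, 0, -12, -4, 64, 384/5, -1568/15, -288, -10496/105, …
ICs: h(0) = 0, h′(0) = 0, h′′(0) = -24.

f: a_k = 0, -12, 0, 32, 0, -128/5, 0, 1024/105, 0, …
L₀ from L_f via x↦r, Dx↦r'^{-1}Dx.
h=∫h₀ ⇒ L = L₀·Dx.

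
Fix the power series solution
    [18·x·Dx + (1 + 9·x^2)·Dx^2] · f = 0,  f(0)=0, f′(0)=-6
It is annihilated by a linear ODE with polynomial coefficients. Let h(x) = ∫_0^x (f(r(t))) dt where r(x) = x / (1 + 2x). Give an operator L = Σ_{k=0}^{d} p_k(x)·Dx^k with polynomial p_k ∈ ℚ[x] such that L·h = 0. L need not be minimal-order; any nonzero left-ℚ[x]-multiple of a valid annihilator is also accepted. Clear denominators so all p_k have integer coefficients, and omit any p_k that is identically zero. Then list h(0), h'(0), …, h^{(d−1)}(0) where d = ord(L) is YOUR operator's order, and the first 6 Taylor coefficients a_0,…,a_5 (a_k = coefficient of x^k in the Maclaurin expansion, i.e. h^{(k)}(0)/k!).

L = (4 + 26·x)·Dx^2 + (1 + 4·x + 13·x^2)·Dx^3  (order 3).
h: a_k = 0, 0, -3, 4, -3/2, -12, …
ICs: h(0) = 0, h′(0) = 0, h′′(0) = -6.

f: a_k = 0, -6, 0, 18, 0, -486/5, …
L₀ from L_f via x↦r, Dx↦r'^{-1}Dx.
Integrate: L := L₀·Dx.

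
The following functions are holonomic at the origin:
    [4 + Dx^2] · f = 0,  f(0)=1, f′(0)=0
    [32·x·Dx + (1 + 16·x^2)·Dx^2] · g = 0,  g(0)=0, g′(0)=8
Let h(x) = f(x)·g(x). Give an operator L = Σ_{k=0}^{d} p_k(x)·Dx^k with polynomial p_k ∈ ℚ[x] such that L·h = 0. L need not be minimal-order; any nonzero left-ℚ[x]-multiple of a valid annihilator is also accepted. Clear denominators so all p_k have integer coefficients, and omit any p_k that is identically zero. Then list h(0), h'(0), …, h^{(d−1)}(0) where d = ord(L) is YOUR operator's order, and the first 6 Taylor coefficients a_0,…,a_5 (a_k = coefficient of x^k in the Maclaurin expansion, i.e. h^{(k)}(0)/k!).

f: a_k = 1, 0, -2, 0, 2/3, 0, …
g: a_k = 0, 8, 0, -128/3, 0, 2048/5, …
Product ⇒ symmetric product L₀, ord ≤ 4.
L = (1360 + 60416·x^2 + 106496·x^4 + 262144·x^6 + 1048576·x^8) + (2304·x + 45056·x^3 + 196608·x^5 + 1048576·x^7)·Dx + (360 + 15872·x^2 + 36864·x^4 + 131072·x^6 + 524288·x^8)·Dx^2 + (576·x + 11264·x^3 + 49152·x^5 + 262144·x^7)·Dx^3 + (5 + 192·x^2 + 2560·x^4 + 16384·x^6 + 65536·x^8)·Dx^4  (order 4).
h: a_k = 0, 8, 0, -176/3, 0, 7504/15, …
ICs: h(0) = 0, h′(0) = 8, h′′(0) = 0, h′′′(0) = -352.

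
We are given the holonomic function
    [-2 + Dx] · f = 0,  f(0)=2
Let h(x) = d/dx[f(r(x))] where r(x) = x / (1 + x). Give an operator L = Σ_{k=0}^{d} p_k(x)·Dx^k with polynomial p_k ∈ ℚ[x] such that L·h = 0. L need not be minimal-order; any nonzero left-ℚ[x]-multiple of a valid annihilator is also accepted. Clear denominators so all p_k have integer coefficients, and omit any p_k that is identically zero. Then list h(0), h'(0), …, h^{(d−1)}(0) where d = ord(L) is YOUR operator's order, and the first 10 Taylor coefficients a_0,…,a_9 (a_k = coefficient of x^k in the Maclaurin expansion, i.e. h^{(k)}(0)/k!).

L = -2·x + (-1 - 2·x - x^2)·Dx  (order 1).
h: a_k = 4, 0, -4, 16/3, -4, 16/15, 20/9, -512/105, 284/45, -17984/2835, …
ICs: h(0) = 4.

f: a_k = 2, 4, 4, 8/3, 4/3, 8/15, 8/45, 16/315, 4/315, 8/2835, …
Substitute x→r, Dx→(1/r')Dx; clear ⇒ L₀.
h=h₀': d/dx-closure on L₀ ⇒ L.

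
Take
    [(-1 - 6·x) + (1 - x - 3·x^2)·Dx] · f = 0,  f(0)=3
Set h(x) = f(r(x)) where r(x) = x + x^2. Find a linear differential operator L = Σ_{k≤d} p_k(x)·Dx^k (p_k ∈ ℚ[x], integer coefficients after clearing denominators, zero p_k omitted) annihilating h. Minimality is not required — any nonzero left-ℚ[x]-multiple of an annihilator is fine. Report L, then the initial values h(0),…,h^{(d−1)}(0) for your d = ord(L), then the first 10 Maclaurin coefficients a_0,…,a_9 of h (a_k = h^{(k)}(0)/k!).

L = (1 + 8·x + 18·x^2 + 12·x^3) + (-1 + x + 4·x^2 + 6·x^3 + 3·x^4)·Dx  (order 1).
h: a_k = 3, 3, 15, 45, 132, 411, 1254, 3825, 11703, 35760, …
ICs: h(0) = 3.

f: a_k = 3, 3, 12, 21, 57, 120, 291, 651, 1524, 3477, …
Change of var in L_f (x↦r) gives L₀.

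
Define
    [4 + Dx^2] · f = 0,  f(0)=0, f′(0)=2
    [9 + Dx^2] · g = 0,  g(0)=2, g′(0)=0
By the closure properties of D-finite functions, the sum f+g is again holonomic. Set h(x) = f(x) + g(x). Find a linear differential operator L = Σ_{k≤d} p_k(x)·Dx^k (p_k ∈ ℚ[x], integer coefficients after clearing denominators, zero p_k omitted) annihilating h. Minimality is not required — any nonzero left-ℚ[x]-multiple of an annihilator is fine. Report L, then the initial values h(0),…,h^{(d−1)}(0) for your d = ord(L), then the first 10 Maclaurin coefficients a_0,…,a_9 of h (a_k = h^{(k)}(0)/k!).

L = 36 + 13·Dx^2 + Dx^4  (order 4).
h: a_k = 2, 2, -9, -4/3, 27/4, 4/15, -81/40, -8/315, 729/2240, 4/2835, …
ICs: h(0) = 2, h′(0) = 2, h′′(0) = -18, h′′′(0) = -8.

f: a_k = 0, 2, 0, -4/3, 0, 4/15, 0, -8/315, 0, 4/2835, …
g: a_k = 2, 0, -9, 0, 27/4, 0, -81/40, 0, 729/2240, 0, …
f+g: L₀ = lclm(L_f,L_g), ord ≤ 2+2.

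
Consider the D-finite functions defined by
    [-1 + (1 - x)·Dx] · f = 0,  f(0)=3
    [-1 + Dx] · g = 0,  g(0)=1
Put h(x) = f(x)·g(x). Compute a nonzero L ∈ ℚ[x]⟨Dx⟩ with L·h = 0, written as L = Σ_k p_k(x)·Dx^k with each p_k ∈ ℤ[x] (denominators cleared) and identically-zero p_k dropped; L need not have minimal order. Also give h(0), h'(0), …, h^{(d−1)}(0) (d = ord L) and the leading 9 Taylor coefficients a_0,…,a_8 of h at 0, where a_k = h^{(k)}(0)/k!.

L = (2 - x) + (-1 + x)·Dx  (order 1).
h: a_k = 3, 6, 15/2, 8, 65/8, 163/20, 1957/240, 685/84, 109601/13440, …
ICs: h(0) = 3.

f: a_k = 3, 3, 3, 3, 3, 3, 3, 3, 3, …
g: a_k = 1, 1, 1/2, 1/6, 1/24, 1/120, 1/720, 1/5040, 1/40320, …
L₀ := L_f ⊗_s L_g (sym. prod.), ord ≤ 1.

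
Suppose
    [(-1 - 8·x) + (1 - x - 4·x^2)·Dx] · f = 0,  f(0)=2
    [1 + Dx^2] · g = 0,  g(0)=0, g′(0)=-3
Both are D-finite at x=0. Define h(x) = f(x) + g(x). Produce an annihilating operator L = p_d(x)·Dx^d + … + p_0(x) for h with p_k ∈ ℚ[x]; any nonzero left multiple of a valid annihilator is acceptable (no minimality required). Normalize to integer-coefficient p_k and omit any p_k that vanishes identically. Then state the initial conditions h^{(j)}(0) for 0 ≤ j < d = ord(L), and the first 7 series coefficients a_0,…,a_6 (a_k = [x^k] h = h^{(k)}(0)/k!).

L = (55 + 486·x + 553·x^2 + 1488·x^3 + 80·x^4 + 128·x^5) + (-11 - 11·x - 23·x^2 + 169·x^3 + 348·x^4 + 48·x^5 + 64·x^6)·Dx + (55 + 486·x + 553·x^2 + 1488·x^3 + 80·x^4 + 128·x^5)·Dx^2 + (-11 - 11·x - 23·x^2 + 169·x^3 + 348·x^4 + 48·x^5 + 64·x^6)·Dx^3  (order 3).
h: a_k = 2, -1, 10, 37/2, 58, 5199/40, 362, …
ICs: h(0) = 2, h′(0) = -1, h′′(0) = 20.

f: a_k = 2, 2, 10, 18, 58, 130, 362, …
g: a_k = 0, -3, 0, 1/2, 0, -1/40, 0, …
f+g: L₀ = lclm(L_f,L_g), ord ≤ 1+2.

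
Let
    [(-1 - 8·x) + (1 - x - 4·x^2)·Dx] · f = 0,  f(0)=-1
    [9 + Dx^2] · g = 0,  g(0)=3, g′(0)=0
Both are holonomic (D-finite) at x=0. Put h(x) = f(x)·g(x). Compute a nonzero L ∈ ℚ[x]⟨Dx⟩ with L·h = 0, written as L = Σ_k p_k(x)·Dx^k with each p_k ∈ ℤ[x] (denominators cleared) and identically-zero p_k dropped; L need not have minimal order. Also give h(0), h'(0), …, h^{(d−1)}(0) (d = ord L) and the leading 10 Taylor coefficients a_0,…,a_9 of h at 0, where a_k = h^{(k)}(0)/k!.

L = (-1 + 9·x + 36·x^2) + (2 + 16·x)·Dx + (-1 + x + 4·x^2)·Dx^2  (order 2).
h: a_k = -3, -3, -3/2, -27/2, -237/8, -669/8, -15927/80, -42687/80, -5960307/4480, -3104439/896, …
ICs: h(0) = -3, h′(0) = -3.

f: a_k = -1, -1, -5, -9, -29, -65, -181, -441, -1165, -2929, …
g: a_k = 3, 0, -27/2, 0, 81/8, 0, -243/80, 0, 2187/4480, 0, …
Sym-product of L_f,L_g gives L₀ (≤ ord 2).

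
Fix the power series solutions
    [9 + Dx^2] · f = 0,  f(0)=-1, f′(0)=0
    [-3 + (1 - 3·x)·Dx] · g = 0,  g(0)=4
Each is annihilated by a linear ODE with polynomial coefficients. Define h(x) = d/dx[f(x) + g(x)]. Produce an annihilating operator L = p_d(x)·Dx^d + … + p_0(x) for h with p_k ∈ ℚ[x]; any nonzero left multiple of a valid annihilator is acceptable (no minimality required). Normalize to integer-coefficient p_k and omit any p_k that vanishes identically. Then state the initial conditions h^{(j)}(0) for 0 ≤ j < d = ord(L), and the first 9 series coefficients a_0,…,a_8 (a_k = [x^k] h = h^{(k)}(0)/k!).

L = (702 - 324·x + 486·x^2) + (-63 + 243·x - 243·x^2 + 243·x^3)·Dx + (78 - 36·x + 54·x^2)·Dx^2 + (-7 + 27·x - 27·x^2 + 27·x^3)·Dx^3  (order 3).
h: a_k = 12, 81, 324, 2565/2, 4860, 700083/40, 61236, 117572391/560, 708588, …
ICs: h(0) = 12, h′(0) = 81, h′′(0) = 648.

f: a_k = -1, 0, 9/2, 0, -27/8, 0, 81/80, 0, -729/4480, …
g: a_k = 4, 12, 36, 108, 324, 972, 2916, 8748, 26244, …
Weyl lclm of L_f,L_g ⇒ L₀ (ord ≤ 3).
Differentiate: ansatz ord ≤ ord L₀ ⇒ L.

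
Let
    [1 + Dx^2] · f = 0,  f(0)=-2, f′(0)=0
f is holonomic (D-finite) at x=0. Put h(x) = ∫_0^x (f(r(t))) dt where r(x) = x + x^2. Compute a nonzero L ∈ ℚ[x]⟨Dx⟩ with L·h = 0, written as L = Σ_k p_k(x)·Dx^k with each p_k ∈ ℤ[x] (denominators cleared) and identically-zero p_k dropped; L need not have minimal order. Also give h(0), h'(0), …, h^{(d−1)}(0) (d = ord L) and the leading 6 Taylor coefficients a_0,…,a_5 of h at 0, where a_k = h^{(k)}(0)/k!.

L = (1 + 6·x + 12·x^2 + 8·x^3)·Dx - 2·Dx^2 + (1 + 2·x)·Dx^3  (order 3).
h: a_k = 0, -2, 0, 1/3, 1/2, 11/60, …
ICs: h(0) = 0, h′(0) = -2, h′′(0) = 0.

f: a_k = -2, 0, 1, 0, -1/12, 0, …
Substitute x→r, Dx→(1/r')Dx; clear ⇒ L₀.
h=∫₀ˣh₀: take L = L₀·Dx.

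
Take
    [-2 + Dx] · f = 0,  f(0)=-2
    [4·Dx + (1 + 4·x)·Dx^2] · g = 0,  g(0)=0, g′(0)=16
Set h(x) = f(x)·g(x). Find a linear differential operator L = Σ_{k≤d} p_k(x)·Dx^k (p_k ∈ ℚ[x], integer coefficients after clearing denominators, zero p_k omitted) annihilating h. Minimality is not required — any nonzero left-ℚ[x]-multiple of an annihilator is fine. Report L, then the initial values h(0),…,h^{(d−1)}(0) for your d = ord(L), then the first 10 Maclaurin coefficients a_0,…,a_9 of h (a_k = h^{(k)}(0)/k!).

f: a_k = -2, -4, -4, -8/3, -4/3, -8/15, -8/45, -16/315, -4/315, -8/2835, …
g: a_k = 0, 16, -32, 256/3, -256, 4096/5, -8192/3, 65536/7, -32768, 1048576/9, …
h₀=f·g: eliminate ⇒ L₀, order ≤ 1·2.
L = (-4 + 16·x) - 16·x·Dx + (1 + 4·x)·Dx^2  (order 2).
h: a_k = 0, -32, 0, -320/3, 256, -13376/15, 27136/9, -3306112/315, 1670656/45, -25152448/189, …
ICs: h(0) = 0, h′(0) = -32.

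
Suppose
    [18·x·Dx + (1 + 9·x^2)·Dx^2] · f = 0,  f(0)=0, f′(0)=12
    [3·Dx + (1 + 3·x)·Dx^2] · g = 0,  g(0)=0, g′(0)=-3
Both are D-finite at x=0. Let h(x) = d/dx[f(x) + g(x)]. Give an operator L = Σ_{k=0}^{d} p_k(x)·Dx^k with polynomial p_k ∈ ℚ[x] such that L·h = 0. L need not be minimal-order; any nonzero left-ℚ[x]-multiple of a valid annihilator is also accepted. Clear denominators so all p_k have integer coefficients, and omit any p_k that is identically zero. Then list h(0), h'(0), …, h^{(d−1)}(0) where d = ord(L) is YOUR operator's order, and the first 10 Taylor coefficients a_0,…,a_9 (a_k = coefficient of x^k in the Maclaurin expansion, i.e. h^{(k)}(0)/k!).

L = (-18 - 162·x + 486·x^2 + 486·x^3) + (-12 - 36·x + 972·x^3 + 972·x^4)·Dx + (-1 + 3·x + 18·x^2 + 54·x^3 + 243·x^4 + 243·x^5)·Dx^2  (order 2).
h: a_k = 9, 9, -135, 81, 729, 729, -10935, 6561, 59049, 59049, …
ICs: h(0) = 9, h′(0) = 9.

f: a_k = 0, 12, 0, -36, 0, 972/5, 0, -8748/7, 0, 8748, …
g: a_k = 0, -3, 9/2, -9, 81/4, -243/5, 243/2, -2187/7, 6561/8, -2187, …
f+g: L₀ = lclm(L_f,L_g), ord ≤ 2+2.
h=h₀': d/dx-closure on L₀ ⇒ L.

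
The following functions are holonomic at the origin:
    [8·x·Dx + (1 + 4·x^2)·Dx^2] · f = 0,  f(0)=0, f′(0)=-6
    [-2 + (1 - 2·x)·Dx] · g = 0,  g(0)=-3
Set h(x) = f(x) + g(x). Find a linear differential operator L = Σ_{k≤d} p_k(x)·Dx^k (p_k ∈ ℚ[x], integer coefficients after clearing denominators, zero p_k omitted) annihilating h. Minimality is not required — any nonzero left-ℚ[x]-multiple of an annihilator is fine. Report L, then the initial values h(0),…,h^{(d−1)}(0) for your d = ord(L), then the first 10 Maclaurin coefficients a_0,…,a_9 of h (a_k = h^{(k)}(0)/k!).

f: a_k = 0, -6, 0, 8, 0, -96/5, 0, 384/7, 0, -512/3, …
g: a_k = -3, -6, -12, -24, -48, -96, -192, -384, -768, -1536, …
Sum ⇒ L₀ = lclm(L_f,L_g) in ℚ(x)⟨Dx⟩.
L = (8 - 64·x - 96·x^2)·Dx + (-8 + 8·x - 32·x^2 - 96·x^3)·Dx^2 + (1 - 16·x^4)·Dx^3  (order 3).
h: a_k = -3, -12, -12, -16, -48, -576/5, -192, -2304/7, -768, -5120/3, …
ICs: h(0) = -3, h′(0) = -12, h′′(0) = -24.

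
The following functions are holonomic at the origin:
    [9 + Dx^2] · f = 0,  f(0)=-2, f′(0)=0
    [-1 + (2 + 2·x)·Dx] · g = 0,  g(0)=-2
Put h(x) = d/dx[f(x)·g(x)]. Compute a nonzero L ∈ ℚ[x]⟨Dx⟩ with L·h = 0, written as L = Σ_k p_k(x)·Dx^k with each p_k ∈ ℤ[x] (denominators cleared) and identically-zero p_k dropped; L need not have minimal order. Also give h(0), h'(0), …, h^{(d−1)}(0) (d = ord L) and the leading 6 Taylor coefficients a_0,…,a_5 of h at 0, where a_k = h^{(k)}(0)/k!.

L = (551 + 1968·x + 2712·x^2 + 1728·x^3 + 432·x^4) + (-44 - 140·x - 144·x^2 - 48·x^3)·Dx + (52 + 200·x + 292·x^2 + 192·x^3 + 48·x^4)·Dx^2  (order 2).
h: a_k = 2, -37, -105/4, 499/8, 1835/64, -19647/640, …
ICs: h(0) = 2, h′(0) = -37.

f: a_k = -2, 0, 9, 0, -27/4, 0, …
g: a_k = -2, -1, 1/4, -1/8, 5/64, -7/128, …
f·g: L₀ = L_f ⊗_s L_g, ord ≤ 2·1.
h₀' ⇒ L via d/dx closure of L₀.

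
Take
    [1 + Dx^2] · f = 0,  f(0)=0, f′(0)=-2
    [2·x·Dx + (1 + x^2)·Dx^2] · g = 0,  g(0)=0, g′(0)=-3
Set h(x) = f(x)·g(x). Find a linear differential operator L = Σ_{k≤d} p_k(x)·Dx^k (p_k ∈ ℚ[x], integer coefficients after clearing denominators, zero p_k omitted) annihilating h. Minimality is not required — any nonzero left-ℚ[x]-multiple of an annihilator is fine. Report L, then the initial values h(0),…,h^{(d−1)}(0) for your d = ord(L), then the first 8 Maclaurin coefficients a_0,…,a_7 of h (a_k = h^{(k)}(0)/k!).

f: a_k = 0, -2, 0, 1/3, 0, -1/60, 0, 1/2520, …
g: a_k = 0, -3, 0, 1, 0, -3/5, 0, 3/7, …
L₀ := L_f ⊗_s L_g (sym. prod.), ord ≤ 4.
L = (10 + 26·x^2 + 11·x^4 + 4·x^6 + x^8) + (12·x + 20·x^3 + 12·x^5 + 4·x^7)·Dx + (12 + 32·x^2 + 18·x^4 + 8·x^6 + 2·x^8)·Dx^2 + (12·x + 20·x^3 + 12·x^5 + 4·x^7)·Dx^3 + (2 + 6·x^2 + 7·x^4 + 4·x^6 + x^8)·Dx^4  (order 4).
h: a_k = 0, 0, 6, 0, -3, 0, 19/12, 0, …
ICs: h(0) = 0, h′(0) = 0, h′′(0) = 12, h′′′(0) = 0.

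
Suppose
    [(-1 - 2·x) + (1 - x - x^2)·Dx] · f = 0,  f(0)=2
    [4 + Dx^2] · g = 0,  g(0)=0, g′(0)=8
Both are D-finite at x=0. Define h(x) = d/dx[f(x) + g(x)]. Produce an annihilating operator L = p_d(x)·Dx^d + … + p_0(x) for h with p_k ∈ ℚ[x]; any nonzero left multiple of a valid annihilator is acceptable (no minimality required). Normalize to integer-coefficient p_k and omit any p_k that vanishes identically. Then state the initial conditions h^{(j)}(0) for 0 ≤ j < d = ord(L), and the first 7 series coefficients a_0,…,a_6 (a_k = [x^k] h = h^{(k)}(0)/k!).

L = (272 + 704·x + 880·x^2 + 400·x^3 + 320·x^4 + 144·x^5 + 48·x^6) + (-44 - 52·x + 108·x^2 + 80·x^3 + 40·x^4 + 72·x^5 + 56·x^6 + 16·x^7)·Dx + (68 + 176·x + 220·x^2 + 100·x^3 + 80·x^4 + 36·x^5 + 12·x^6)·Dx^2 + (-11 - 13·x + 27·x^2 + 20·x^3 + 10·x^4 + 18·x^5 + 14·x^6 + 4·x^7)·Dx^3  (order 3).
h: a_k = 10, 8, 2, 40, 256/3, 156, 13198/45, …
ICs: h(0) = 10, h′(0) = 8, h′′(0) = 4.

f: a_k = 2, 2, 4, 6, 10, 16, 26, …
g: a_k = 0, 8, 0, -16/3, 0, 16/15, 0, …
h₀=f+g: left-lcm gives L₀, ord ≤ 3.
h₀' ⇒ L via d/dx closure of L₀.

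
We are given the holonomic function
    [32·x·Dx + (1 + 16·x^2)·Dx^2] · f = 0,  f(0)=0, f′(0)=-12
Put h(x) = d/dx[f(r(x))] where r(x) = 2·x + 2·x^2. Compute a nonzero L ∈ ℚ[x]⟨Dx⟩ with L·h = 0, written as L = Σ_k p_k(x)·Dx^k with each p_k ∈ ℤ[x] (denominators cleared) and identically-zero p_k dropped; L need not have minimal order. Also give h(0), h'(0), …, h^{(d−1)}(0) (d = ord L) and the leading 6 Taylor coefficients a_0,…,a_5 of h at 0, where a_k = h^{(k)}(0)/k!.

f: a_k = 0, -12, 0, 64, 0, -3072/5, …
Change of var in L_f (x↦r) gives L₀.
h=h₀': d/dx-closure on L₀ ⇒ L.
L = (-2 + 128·x + 512·x^2 + 768·x^3 + 384·x^4) + (1 + 2·x + 64·x^2 + 256·x^3 + 320·x^4 + 128·x^5)·Dx  (order 1).
h: a_k = -24, -48, 1536, 6144, -90624, -586752, …
ICs: h(0) = -24.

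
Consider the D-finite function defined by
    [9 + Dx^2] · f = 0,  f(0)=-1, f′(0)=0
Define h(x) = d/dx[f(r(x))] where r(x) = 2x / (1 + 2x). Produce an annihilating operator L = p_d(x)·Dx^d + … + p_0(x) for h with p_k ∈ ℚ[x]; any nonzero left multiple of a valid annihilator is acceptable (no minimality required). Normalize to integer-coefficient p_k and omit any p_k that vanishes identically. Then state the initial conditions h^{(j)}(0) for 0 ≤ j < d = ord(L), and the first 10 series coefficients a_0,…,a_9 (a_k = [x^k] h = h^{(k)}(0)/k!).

L = (60 + 96·x + 96·x^2) + (12 + 72·x + 144·x^2 + 96·x^3)·Dx + (1 + 8·x + 24·x^2 + 32·x^3 + 16·x^4)·Dx^2  (order 2).
h: a_k = 0, 36, -216, 648, -720, -19656/5, 154224/5, -4696848/35, 15741216/35, -43462008/35, …
ICs: h(0) = 0, h′(0) = 36.

f: a_k = -1, 0, 9/2, 0, -27/8, 0, 81/80, 0, -729/4480, 0, …
h₀=f(r): pull back L_f along r ⇒ L₀.
Differentiate: ansatz ord ≤ ord L₀ ⇒ L.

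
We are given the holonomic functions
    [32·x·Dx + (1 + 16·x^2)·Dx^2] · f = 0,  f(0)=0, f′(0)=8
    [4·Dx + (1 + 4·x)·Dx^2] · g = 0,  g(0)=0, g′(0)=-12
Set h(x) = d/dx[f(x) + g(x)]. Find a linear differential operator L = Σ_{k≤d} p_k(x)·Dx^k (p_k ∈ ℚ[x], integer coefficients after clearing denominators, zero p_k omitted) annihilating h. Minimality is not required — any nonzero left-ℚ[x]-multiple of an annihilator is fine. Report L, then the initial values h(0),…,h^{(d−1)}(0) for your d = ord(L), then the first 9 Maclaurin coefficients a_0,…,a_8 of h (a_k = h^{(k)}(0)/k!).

f: a_k = 0, 8, 0, -128/3, 0, 2048/5, 0, -32768/7, 0, …
g: a_k = 0, -12, 24, -64, 192, -3072/5, 2048, -49152/7, 24576, …
Weyl lclm of L_f,L_g ⇒ L₀ (ord ≤ 4).
h₀' ⇒ L via d/dx closure of L₀.
L = (-32 - 384·x + 1536·x^2 + 2048·x^3) + (-16 - 64·x + 3072·x^3 + 4096·x^4)·Dx + (-1 + 4·x + 32·x^2 + 128·x^3 + 768·x^4 + 1024·x^5)·Dx^2  (order 2).
h: a_k = -4, 48, -320, 768, -1024, 12288, -81920, 196608, -262144, …
ICs: h(0) = -4, h′(0) = 48.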